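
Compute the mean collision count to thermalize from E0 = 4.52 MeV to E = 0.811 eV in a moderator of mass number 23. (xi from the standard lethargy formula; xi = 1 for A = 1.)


xi = 1 + (A-1)^2/(2A)*ln((A-1)/(A+1)) = 0.08448899 (for A = 23)
n = ln(E0/E) / xi
n = ln(4.52e6 / 0.811) / 0.08448899
n = ln(5.573366e+06) / 0.08448899 = 183.85

183.85


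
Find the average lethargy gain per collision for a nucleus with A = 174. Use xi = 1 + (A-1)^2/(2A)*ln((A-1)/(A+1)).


xi = 1 + (A-1)^2/(2A) * ln((A-1)/(A+1))
xi = 1 + (174-1)^2/(2*174) * ln((174-1)/(174 +1))
xi = 0.011450

0.011450


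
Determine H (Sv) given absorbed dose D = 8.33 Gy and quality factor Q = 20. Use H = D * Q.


H = D * Q
H = 8.33 * 20
H = 166.60 Sv

166.60


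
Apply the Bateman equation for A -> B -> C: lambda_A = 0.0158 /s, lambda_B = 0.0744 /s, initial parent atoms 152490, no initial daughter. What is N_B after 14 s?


N_B(t) = lambda_A * N_A0 / (lambda_B - lambda_A) * [exp(-lambda_A*t) - exp(-lambda_B*t)]
exp(-0.0158*14) = 0.8015564; exp(-0.0744*14) = 0.3528896
N_B = 0.0158 * 152490 / (0.0744 - 0.0158) * (0.8015564 - 0.3528896)
N_B = 18447

18447


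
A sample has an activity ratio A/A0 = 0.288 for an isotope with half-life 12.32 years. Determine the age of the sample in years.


lambda = ln(2) / t_half = ln(2) / 12.32 = 0.05626195 /yr
t = -ln(A/A0) / lambda
t = -ln(0.288) / 0.05626195
t = 22.125 yr

22.125


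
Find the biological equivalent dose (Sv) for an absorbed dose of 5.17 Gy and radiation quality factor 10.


H = D * Q
H = 5.17 * 10
H = 51.700 Sv

51.700


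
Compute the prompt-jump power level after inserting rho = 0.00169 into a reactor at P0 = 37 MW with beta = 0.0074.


P1/P0 = beta / (beta - rho)
P1/P0 = 0.0074 / (0.0074 - 0.00169) = 1.295972
P1 = 37 * 1.295972 = 47.951 MW

47.951


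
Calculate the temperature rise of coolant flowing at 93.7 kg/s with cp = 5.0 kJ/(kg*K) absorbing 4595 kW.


dT = Q / (m_dot * cp)
dT = 4595 / (93.7 * 5.0)
dT = 9.8079 C

9.8079


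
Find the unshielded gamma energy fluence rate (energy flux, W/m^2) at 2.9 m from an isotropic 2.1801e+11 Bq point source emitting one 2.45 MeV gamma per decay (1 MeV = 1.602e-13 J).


psi = A * E * 1.602e-13 / (4*pi*r^2)
psi = 2.1801e+11 * 2.45 * 1.602e-13 / (4*pi*2.9^2)
psi = 8.0965e-04 W/m^2

8.0965e-04


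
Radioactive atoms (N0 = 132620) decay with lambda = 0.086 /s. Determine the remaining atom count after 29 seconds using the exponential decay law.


N = N0 * exp(-lambda * t)
N = 132620 * exp(-0.086 * 29)
N = 10952

10952


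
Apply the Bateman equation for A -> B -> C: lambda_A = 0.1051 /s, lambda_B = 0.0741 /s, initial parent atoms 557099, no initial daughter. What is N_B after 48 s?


N_B(t) = lambda_A * N_A0 / (lambda_B - lambda_A) * [exp(-lambda_A*t) - exp(-lambda_B*t)]
exp(-0.1051*48) = 0.006442749; exp(-0.0741*48) = 0.02852997
N_B = 0.1051 * 557099 / (0.0741 - 0.1051) * (0.006442749 - 0.02852997)
N_B = 41717

41717


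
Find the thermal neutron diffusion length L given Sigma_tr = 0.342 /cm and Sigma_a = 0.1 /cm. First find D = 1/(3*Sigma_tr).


D = 1 / (3 * Sigma_tr) = 1 / (3 * 0.342) = 0.9746589 cm
L = sqrt(D / Sigma_a)
L = sqrt(0.9746589 / 0.1)
L = 3.1220 cm

3.1220


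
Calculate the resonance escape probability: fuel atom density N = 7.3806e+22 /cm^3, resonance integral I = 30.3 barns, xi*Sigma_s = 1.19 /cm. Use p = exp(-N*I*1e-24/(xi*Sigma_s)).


p = exp(-N * I * 1e-24 / (xi*Sigma_s))
p = exp(-7.3806e+22 * 30.3 * 1e-24 / 1.19)
p = 0.15270

0.15270


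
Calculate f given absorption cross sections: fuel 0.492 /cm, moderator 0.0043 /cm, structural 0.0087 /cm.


f = Sigma_a_fuel / (Sigma_a_fuel + Sigma_a_mod + Sigma_a_other)
f = 0.492 / (0.492 + 0.0043 + 0.0087)
f = 0.97426

0.97426


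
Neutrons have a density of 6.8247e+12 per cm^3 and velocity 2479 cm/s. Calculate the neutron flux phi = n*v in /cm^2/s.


phi = n * v
phi = 6.8247e+12 * 2479
phi = 1.6918e+16 /cm^2/s

1.6918e+16


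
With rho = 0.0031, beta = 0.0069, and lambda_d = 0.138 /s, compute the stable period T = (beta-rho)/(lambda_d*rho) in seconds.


T = (beta - rho) / (lambda_d * rho)
T = (0.0069 - 0.0031) / (0.138 * 0.0031)
T = 8.8827 s

8.8827


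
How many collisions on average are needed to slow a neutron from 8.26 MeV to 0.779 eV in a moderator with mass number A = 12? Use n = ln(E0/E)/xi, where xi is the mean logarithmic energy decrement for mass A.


xi = 1 + (A-1)^2/(2A)*ln((A-1)/(A+1)) = 0.1577690 (for A = 12)
n = ln(E0/E) / xi
n = ln(8.26e6 / 0.779) / 0.1577690
n = ln(1.060334e+07) / 0.1577690 = 102.53

102.53


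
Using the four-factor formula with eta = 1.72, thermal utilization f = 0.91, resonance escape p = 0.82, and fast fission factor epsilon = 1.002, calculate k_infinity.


k_inf = eta * f * p * epsilon
k_inf = 1.72 * 0.91 * 0.82 * 1.002
k_inf = 1.2860

1.2860


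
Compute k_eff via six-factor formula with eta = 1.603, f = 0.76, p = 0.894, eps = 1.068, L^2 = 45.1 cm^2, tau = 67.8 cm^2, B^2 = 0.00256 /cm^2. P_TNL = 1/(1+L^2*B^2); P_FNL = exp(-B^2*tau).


k_inf = eta*f*p*eps = 1.603*0.76*0.894*1.068 = 1.163204
P_TNL = 1/(1 + L^2*B^2) = 1/(1 + 45.1*0.00256) = 0.8964943
P_FNL = exp(-B^2*tau) = exp(-0.00256*67.8) = 0.8406600
k_eff = k_inf * P_TNL * P_FNL = 1.163204 * 0.8964943 * 0.8406600
k_eff = 0.87665

0.87665


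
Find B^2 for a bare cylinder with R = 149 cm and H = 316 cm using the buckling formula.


B^2 = (2.405/R)^2 + (pi/H)^2
B^2 = (2.405/149)^2 + (pi/316)^2
B^2 = 3.5937e-04 /cm^2

3.5937e-04


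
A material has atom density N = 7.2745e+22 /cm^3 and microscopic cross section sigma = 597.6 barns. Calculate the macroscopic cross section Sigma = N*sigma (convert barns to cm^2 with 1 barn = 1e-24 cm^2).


Sigma = N * sigma_barns * 1e-24
Sigma = 7.2745e+22 * 597.6 * 1e-24
Sigma = 43.472 /cm

43.472


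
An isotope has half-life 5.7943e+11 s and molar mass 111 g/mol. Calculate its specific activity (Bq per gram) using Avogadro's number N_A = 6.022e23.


lambda = ln(2) / t_half = ln(2) / 5.7943e+11 = 1.196257e-12 /s
SA = lambda * N_A / M
SA = 1.196257e-12 * 6.022e23 / 111
SA = 6.4900e+09 Bq/g

6.4900e+09


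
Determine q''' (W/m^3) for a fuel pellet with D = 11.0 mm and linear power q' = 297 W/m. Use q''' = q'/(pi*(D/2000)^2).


r = D / 2 / 1000 = 11.0 / 2 / 1000 = 0.0055 m
q''' = q' / (pi * r^2)
q''' = 297 / (pi * 0.0055^2)
q''' = 3.1252e+06 W/m^3

3.1252e+06


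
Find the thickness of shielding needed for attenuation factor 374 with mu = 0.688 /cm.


x = ln(factor) / mu
x = ln(374) / 0.688
x = 8.6108 cm

8.6108


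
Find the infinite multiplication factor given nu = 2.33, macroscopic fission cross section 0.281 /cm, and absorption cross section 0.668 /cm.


k_inf = nu * Sigma_f / Sigma_a
k_inf = 2.33 * 0.281 / 0.668
k_inf = 0.98013

0.98013


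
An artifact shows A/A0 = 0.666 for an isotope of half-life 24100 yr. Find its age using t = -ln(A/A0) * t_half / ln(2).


lambda = ln(2) / t_half = ln(2) / 24100 = 2.876129e-05 /yr
t = -ln(A/A0) / lambda
t = -ln(0.666) / 2.876129e-05
t = 14132 yr

14132


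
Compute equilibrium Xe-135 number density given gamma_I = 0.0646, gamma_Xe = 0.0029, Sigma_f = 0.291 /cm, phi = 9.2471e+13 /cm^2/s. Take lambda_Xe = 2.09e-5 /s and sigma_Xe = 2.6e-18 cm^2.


Xe_eq = (gamma_I + gamma_Xe) * Sigma_f * phi / (lambda_Xe + sigma_Xe * phi)
Numerator = (0.0646 + 0.0029) * 0.291 * 9.2471e+13 = 1.816362e+12
Denominator = 2.09e-5 + 2.6e-18 * 9.2471e+13 = 2.613246e-04
Xe_eq = 1.816362e+12 / 2.613246e-04 = 6.9506e+15 /cm^3

6.9506e+15


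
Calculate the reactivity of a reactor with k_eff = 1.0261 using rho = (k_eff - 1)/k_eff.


rho = (k_eff - 1) / k_eff
rho = (1.0261 - 1) / 1.0261
rho = 0.025436

0.025436


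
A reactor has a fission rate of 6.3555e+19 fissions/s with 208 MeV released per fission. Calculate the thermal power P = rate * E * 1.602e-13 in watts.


P = fission_rate * E_MeV * 1.602e-13
P = 6.3555e+19 * 208 * 1.602e-13
P = 2.1178e+09 W

2.1178e+09


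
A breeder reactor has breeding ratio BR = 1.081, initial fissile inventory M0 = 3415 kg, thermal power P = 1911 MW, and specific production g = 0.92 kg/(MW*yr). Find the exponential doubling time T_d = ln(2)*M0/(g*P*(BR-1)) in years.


Breeding gain G = BR - 1 = 1.081 - 1 = 0.081
Fissile production rate = g * P * G = 0.92 * 1911 * 0.081 = 142.40772 kg/yr
T_d = ln(2) * M0 / (g * P * G)
T_d = ln(2) * 3415 / 142.40772 = 16.622 yr

16.622


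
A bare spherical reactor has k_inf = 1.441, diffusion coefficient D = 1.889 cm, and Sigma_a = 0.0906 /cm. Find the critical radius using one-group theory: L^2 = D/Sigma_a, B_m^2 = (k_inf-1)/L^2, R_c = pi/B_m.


L^2 = D / Sigma_a = 1.889 / 0.0906 = 20.84989 cm^2
B_m^2 = (k_inf - 1) / L^2 = (1.441 - 1) / 20.84989 = 0.02115119 /cm^2
For a bare sphere: B_g = pi/R, so R_c = pi / sqrt(B_m^2)
R_c = pi / sqrt(0.02115119) = 21.601 cm

21.601


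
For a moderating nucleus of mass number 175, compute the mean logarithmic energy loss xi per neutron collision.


xi = 1 + (A-1)^2/(2A) * ln((A-1)/(A+1))
xi = 1 + (175-1)^2/(2*175) * ln((175-1)/(175 +1))
xi = 0.011385

0.011385


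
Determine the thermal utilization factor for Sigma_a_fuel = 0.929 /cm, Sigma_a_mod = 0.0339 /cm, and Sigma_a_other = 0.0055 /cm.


f = Sigma_a_fuel / (Sigma_a_fuel + Sigma_a_mod + Sigma_a_other)
f = 0.929 / (0.929 + 0.0339 + 0.0055)
f = 0.95931

0.95931


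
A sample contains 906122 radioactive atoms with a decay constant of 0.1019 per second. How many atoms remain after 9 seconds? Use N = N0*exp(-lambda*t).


N = N0 * exp(-lambda * t)
N = 906122 * exp(-0.1019 * 9)
N = 362156

362156


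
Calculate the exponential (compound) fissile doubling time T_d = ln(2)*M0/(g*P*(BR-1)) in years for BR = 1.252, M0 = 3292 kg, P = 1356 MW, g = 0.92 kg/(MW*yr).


Breeding gain G = BR - 1 = 1.252 - 1 = 0.252
Fissile production rate = g * P * G = 0.92 * 1356 * 0.252 = 314.37504 kg/yr
T_d = ln(2) * M0 / (g * P * G)
T_d = ln(2) * 3292 / 314.37504 = 7.2583 yr

7.2583


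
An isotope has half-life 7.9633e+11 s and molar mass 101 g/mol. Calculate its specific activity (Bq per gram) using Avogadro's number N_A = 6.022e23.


lambda = ln(2) / t_half = ln(2) / 7.9633e+11 = 8.704271e-13 /s
SA = lambda * N_A / M
SA = 8.704271e-13 * 6.022e23 / 101
SA = 5.1898e+09 Bq/g

5.1898e+09


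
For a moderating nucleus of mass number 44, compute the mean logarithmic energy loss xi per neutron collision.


xi = 1 + (A-1)^2/(2A) * ln((A-1)/(A+1))
xi = 1 + (44-1)^2/(2*44) * ln((44-1)/(44 +1))
xi = 0.044774

0.044774


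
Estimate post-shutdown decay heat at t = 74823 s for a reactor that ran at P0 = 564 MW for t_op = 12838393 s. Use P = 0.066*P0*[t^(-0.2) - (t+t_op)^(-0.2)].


P/P0 = 0.066 * [t^(-0.2) - (t + t_op)^(-0.2)]
P/P0 = 0.066 * [74823^(-0.2) - (74823 + 12838393)^(-0.2)]
P/P0 = 0.066 * [0.1059725 - 0.03782624] = 0.004497653
P = 564 * 0.004497653 = 2.5367 MW

2.5367


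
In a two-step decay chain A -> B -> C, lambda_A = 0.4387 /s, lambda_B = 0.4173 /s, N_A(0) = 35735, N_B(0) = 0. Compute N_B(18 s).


N_B(t) = lambda_A * N_A0 / (lambda_B - lambda_A) * [exp(-lambda_A*t) - exp(-lambda_B*t)]
exp(-0.4387*18) = 3.720062e-04; exp(-0.4173*18) = 5.468150e-04
N_B = 0.4387 * 35735 / (0.4173 - 0.4387) * (3.720062e-04 - 5.468150e-04)
N_B = 128.06

128.06


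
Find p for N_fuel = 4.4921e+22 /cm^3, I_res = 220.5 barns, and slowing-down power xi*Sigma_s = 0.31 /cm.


p = exp(-N * I * 1e-24 / (xi*Sigma_s))
p = exp(-4.4921e+22 * 220.5 * 1e-24 / 0.31)
p = 1.3289e-14

1.3289e-14


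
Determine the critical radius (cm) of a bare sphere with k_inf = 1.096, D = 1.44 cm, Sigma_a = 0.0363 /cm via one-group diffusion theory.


L^2 = D / Sigma_a = 1.44 / 0.0363 = 39.66942 cm^2
B_m^2 = (k_inf - 1) / L^2 = (1.096 - 1) / 39.66942 = 0.002420000 /cm^2
For a bare sphere: B_g = pi/R, so R_c = pi / sqrt(B_m^2)
R_c = pi / sqrt(0.002420000) = 63.862 cm

63.862


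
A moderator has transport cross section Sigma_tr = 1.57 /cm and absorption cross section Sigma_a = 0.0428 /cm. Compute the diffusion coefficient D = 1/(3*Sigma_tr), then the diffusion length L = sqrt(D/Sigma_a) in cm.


D = 1 / (3 * Sigma_tr) = 1 / (3 * 1.57) = 0.2123142 cm
L = sqrt(D / Sigma_a)
L = sqrt(0.2123142 / 0.0428)
L = 2.2272 cm

2.2272


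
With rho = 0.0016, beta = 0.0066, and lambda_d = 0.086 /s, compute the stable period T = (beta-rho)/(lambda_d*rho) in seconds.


T = (beta - rho) / (lambda_d * rho)
T = (0.0066 - 0.0016) / (0.086 * 0.0016)
T = 36.337 s

36.337


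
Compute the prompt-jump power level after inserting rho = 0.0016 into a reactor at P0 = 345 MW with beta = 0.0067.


P1/P0 = beta / (beta - rho)
P1/P0 = 0.0067 / (0.0067 - 0.0016) = 1.313725
P1 = 345 * 1.313725 = 453.24 MW

453.24


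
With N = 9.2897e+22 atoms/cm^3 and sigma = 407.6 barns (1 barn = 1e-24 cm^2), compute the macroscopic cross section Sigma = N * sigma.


Sigma = N * sigma_barns * 1e-24
Sigma = 9.2897e+22 * 407.6 * 1e-24
Sigma = 37.865 /cm

37.865


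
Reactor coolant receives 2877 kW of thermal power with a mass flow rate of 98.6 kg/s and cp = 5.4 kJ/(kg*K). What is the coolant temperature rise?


dT = Q / (m_dot * cp)
dT = 2877 / (98.6 * 5.4)
dT = 5.4034 C

5.4034


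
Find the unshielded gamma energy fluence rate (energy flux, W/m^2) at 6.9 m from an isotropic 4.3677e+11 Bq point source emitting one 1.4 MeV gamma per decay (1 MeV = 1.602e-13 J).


psi = A * E * 1.602e-13 / (4*pi*r^2)
psi = 4.3677e+11 * 1.4 * 1.602e-13 / (4*pi*6.9^2)
psi = 1.6373e-04 W/m^2

1.6373e-04


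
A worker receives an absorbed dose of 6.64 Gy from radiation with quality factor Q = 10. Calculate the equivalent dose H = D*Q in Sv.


H = D * Q
H = 6.64 * 10
H = 66.400 Sv

66.400


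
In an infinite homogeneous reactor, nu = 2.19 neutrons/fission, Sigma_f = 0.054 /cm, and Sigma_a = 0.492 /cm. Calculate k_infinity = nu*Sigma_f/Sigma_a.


k_inf = nu * Sigma_f / Sigma_a
k_inf = 2.19 * 0.054 / 0.492
k_inf = 0.24037

0.24037


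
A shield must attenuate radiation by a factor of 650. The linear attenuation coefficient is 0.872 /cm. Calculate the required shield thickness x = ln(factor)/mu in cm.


x = ln(factor) / mu
x = ln(650) / 0.872
x = 7.4277 cm

7.4277


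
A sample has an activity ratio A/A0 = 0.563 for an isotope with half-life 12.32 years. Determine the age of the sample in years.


lambda = ln(2) / t_half = ln(2) / 12.32 = 0.05626195 /yr
t = -ln(A/A0) / lambda
t = -ln(0.563) / 0.05626195
t = 10.211 yr

10.211


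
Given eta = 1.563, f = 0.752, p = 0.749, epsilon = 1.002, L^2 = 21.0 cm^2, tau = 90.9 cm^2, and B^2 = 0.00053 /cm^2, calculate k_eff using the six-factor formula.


k_inf = eta*f*p*eps = 1.563*0.752*0.749*1.002 = 0.8821173
P_TNL = 1/(1 + L^2*B^2) = 1/(1 + 21.0*0.00053) = 0.9889925
P_FNL = exp(-B^2*tau) = exp(-0.00053*90.9) = 0.9529651
k_eff = k_inf * P_TNL * P_FNL = 0.8821173 * 0.9889925 * 0.9529651
k_eff = 0.83137

0.83137


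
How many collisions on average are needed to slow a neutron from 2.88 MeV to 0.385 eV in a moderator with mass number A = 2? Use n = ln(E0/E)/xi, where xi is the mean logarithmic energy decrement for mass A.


xi = 1 + (A-1)^2/(2A)*ln((A-1)/(A+1)) = 0.7253469 (for A = 2)
n = ln(E0/E) / xi
n = ln(2.88e6 / 0.385) / 0.7253469
n = ln(7.480519e+06) / 0.7253469 = 21.821

21.821


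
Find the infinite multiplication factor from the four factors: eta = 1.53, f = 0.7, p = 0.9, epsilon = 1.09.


k_inf = eta * f * p * epsilon
k_inf = 1.53 * 0.7 * 0.9 * 1.09
k_inf = 1.0507

1.0507


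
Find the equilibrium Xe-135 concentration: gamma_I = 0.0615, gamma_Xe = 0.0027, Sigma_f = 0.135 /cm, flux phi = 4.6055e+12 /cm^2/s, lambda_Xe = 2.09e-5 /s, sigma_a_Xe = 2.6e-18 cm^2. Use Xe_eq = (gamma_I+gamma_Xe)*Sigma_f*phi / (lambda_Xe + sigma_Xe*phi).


Xe_eq = (gamma_I + gamma_Xe) * Sigma_f * phi / (lambda_Xe + sigma_Xe * phi)
Numerator = (0.0615 + 0.0027) * 0.135 * 4.6055e+12 = 3.991587e+10
Denominator = 2.09e-5 + 2.6e-18 * 4.6055e+12 = 3.287430e-05
Xe_eq = 3.991587e+10 / 3.287430e-05 = 1.2142e+15 /cm^3

1.2142e+15


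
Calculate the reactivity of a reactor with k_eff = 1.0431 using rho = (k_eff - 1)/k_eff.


rho = (k_eff - 1) / k_eff
rho = (1.0431 - 1) / 1.0431
rho = 0.041319

0.041319


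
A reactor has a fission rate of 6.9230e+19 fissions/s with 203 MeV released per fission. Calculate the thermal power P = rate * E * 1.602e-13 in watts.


P = fission_rate * E_MeV * 1.602e-13
P = 6.9230e+19 * 203 * 1.602e-13
P = 2.2514e+09 W

2.2514e+09


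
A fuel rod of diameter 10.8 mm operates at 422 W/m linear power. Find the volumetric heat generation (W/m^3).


r = D / 2 / 1000 = 10.8 / 2 / 1000 = 0.0054 m
q''' = q' / (pi * r^2)
q''' = 422 / (pi * 0.0054^2)
q''' = 4.6065e+06 W/m^3

4.6065e+06


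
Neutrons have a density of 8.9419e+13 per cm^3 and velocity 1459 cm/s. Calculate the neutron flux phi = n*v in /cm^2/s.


phi = n * v
phi = 8.9419e+13 * 1459
phi = 1.3046e+17 /cm^2/s

1.3046e+17


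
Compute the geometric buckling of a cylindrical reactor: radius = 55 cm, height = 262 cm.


B^2 = (2.405/R)^2 + (pi/H)^2
B^2 = (2.405/55)^2 + (pi/262)^2
B^2 = 0.0020559 /cm^2

0.0020559


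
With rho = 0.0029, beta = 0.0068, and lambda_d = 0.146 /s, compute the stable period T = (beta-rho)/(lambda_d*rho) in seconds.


T = (beta - rho) / (lambda_d * rho)
T = (0.0068 - 0.0029) / (0.146 * 0.0029)
T = 9.2111 s

9.2111


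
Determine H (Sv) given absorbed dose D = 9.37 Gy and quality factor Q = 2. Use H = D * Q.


H = D * Q
H = 9.37 * 2
H = 18.740 Sv

18.740


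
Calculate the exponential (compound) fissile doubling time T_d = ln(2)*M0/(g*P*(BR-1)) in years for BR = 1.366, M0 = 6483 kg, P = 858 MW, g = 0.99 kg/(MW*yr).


Breeding gain G = BR - 1 = 1.366 - 1 = 0.366
Fissile production rate = g * P * G = 0.99 * 858 * 0.366 = 310.88772 kg/yr
T_d = ln(2) * M0 / (g * P * G)
T_d = ln(2) * 6483 / 310.88772 = 14.454 yr

14.454


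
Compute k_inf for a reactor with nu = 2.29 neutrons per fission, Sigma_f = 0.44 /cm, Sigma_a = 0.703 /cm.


k_inf = nu * Sigma_f / Sigma_a
k_inf = 2.29 * 0.44 / 0.703
k_inf = 1.4333

1.4333


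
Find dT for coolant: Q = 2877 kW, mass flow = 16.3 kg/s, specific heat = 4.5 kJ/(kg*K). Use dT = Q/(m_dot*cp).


dT = Q / (m_dot * cp)
dT = 2877 / (16.3 * 4.5)
dT = 39.223 C

39.223


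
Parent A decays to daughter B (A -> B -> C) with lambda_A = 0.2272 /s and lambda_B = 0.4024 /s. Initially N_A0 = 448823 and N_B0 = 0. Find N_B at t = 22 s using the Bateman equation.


N_B(t) = lambda_A * N_A0 / (lambda_B - lambda_A) * [exp(-lambda_A*t) - exp(-lambda_B*t)]
exp(-0.2272*22) = 0.006748736; exp(-0.4024*22) = 1.429808e-04
N_B = 0.2272 * 448823 / (0.4024 - 0.2272) * (0.006748736 - 1.429808e-04)
N_B = 3844.8

3844.8


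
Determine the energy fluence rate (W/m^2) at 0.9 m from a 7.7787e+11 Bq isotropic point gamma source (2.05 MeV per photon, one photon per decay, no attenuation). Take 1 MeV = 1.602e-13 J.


psi = A * E * 1.602e-13 / (4*pi*r^2)
psi = 7.7787e+11 * 2.05 * 1.602e-13 / (4*pi*0.9^2)
psi = 0.025097 W/m^2

0.025097


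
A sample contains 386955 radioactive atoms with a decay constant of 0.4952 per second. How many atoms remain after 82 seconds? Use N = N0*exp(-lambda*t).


N = N0 * exp(-lambda * t)
N = 386955 * exp(-0.4952 * 82)
N = 8.9645e-13

8.9645e-13


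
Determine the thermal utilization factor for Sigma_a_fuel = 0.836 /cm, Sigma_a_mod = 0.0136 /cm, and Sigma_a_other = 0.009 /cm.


f = Sigma_a_fuel / (Sigma_a_fuel + Sigma_a_mod + Sigma_a_other)
f = 0.836 / (0.836 + 0.0136 + 0.009)
f = 0.97368

0.97368


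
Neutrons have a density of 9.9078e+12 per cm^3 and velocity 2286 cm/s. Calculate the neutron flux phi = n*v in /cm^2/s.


phi = n * v
phi = 9.9078e+12 * 2286
phi = 2.2649e+16 /cm^2/s

2.2649e+16


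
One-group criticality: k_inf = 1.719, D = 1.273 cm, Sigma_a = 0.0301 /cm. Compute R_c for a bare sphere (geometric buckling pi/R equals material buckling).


L^2 = D / Sigma_a = 1.273 / 0.0301 = 42.29236 cm^2
B_m^2 = (k_inf - 1) / L^2 = (1.719 - 1) / 42.29236 = 0.01700071 /cm^2
For a bare sphere: B_g = pi/R, so R_c = pi / sqrt(B_m^2)
R_c = pi / sqrt(0.01700071) = 24.094 cm

24.094


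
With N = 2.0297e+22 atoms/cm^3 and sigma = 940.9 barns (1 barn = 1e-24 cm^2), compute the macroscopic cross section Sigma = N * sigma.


Sigma = N * sigma_barns * 1e-24
Sigma = 2.0297e+22 * 940.9 * 1e-24
Sigma = 19.097 /cm

19.097


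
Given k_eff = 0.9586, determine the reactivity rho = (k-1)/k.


rho = (k_eff - 1) / k_eff
rho = (0.9586 - 1) / 0.9586
rho = -0.043188

-0.043188


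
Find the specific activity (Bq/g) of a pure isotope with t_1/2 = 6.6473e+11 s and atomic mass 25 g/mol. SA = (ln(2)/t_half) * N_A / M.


lambda = ln(2) / t_half = ln(2) / 6.6473e+11 = 1.042750e-12 /s
SA = lambda * N_A / M
SA = 1.042750e-12 * 6.022e23 / 25
SA = 2.5118e+10 Bq/g

2.5118e+10


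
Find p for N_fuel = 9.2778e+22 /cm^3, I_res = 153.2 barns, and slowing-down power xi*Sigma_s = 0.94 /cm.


p = exp(-N * I * 1e-24 / (xi*Sigma_s))
p = exp(-9.2778e+22 * 153.2 * 1e-24 / 0.94)
p = 2.7108e-07

2.7108e-07


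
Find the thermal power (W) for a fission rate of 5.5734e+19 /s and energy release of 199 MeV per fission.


P = fission_rate * E_MeV * 1.602e-13
P = 5.5734e+19 * 199 * 1.602e-13
P = 1.7768e+09 W

1.7768e+09


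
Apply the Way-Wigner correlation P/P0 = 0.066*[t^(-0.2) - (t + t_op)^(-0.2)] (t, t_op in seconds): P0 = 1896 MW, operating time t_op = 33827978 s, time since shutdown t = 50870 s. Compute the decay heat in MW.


P/P0 = 0.066 * [t^(-0.2) - (t + t_op)^(-0.2)]
P/P0 = 0.066 * [50870^(-0.2) - (50870 + 33827978)^(-0.2)]
P/P0 = 0.066 * [0.1144742 - 0.03118992] = 0.005496762
P = 1896 * 0.005496762 = 10.422 MW

10.422


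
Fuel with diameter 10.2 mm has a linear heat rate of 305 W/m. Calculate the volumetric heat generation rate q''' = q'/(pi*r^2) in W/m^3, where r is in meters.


r = D / 2 / 1000 = 10.2 / 2 / 1000 = 0.0051 m
q''' = q' / (pi * r^2)
q''' = 305 / (pi * 0.0051^2)
q''' = 3.7326e+06 W/m^3

3.7326e+06


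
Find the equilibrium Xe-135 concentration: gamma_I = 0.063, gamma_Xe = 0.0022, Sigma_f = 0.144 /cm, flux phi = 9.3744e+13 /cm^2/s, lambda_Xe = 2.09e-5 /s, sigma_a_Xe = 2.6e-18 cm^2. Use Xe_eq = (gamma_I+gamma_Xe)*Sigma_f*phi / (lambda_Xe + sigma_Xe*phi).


Xe_eq = (gamma_I + gamma_Xe) * Sigma_f * phi / (lambda_Xe + sigma_Xe * phi)
Numerator = (0.063 + 0.0022) * 0.144 * 9.3744e+13 = 8.801437e+11
Denominator = 2.09e-5 + 2.6e-18 * 9.3744e+13 = 2.646344e-04
Xe_eq = 8.801437e+11 / 2.646344e-04 = 3.3259e+15 /cm^3

3.3259e+15


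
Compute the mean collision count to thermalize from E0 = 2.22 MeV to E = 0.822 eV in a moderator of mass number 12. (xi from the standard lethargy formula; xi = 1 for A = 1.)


xi = 1 + (A-1)^2/(2A)*ln((A-1)/(A+1)) = 0.1577690 (for A = 12)
n = ln(E0/E) / xi
n = ln(2.22e6 / 0.822) / 0.1577690
n = ln(2.700730e+06) / 0.1577690 = 93.865

93.865


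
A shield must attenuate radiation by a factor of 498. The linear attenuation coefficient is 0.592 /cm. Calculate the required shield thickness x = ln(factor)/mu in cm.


x = ln(factor) / mu
x = ln(498) / 0.592
x = 10.491 cm

10.491


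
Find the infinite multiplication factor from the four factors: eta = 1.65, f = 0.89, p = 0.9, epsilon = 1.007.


k_inf = eta * f * p * epsilon
k_inf = 1.65 * 0.89 * 0.9 * 1.007
k_inf = 1.3309

1.3309


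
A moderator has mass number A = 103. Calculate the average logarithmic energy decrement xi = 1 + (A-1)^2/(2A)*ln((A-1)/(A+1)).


xi = 1 + (A-1)^2/(2A) * ln((A-1)/(A+1))
xi = 1 + (103-1)^2/(2*103) * ln((103-1)/(103 +1))
xi = 0.019292

0.019292


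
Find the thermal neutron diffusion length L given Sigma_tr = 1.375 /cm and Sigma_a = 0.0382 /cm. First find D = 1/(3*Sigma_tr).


D = 1 / (3 * Sigma_tr) = 1 / (3 * 1.375) = 0.2424242 cm
L = sqrt(D / Sigma_a)
L = sqrt(0.2424242 / 0.0382)
L = 2.5192 cm

2.5192


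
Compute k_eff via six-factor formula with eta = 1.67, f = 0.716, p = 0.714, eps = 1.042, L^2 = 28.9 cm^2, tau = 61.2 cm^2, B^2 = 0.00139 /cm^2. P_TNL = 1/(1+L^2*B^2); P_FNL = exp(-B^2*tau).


k_inf = eta*f*p*eps = 1.67*0.716*0.714*1.042 = 0.8896013
P_TNL = 1/(1 + L^2*B^2) = 1/(1 + 28.9*0.00139) = 0.9613804
P_FNL = exp(-B^2*tau) = exp(-0.00139*61.2) = 0.9184498
k_eff = k_inf * P_TNL * P_FNL = 0.8896013 * 0.9613804 * 0.9184498
k_eff = 0.78550

0.78550


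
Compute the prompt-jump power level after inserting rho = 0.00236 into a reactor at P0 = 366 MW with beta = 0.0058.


P1/P0 = beta / (beta - rho)
P1/P0 = 0.0058 / (0.0058 - 0.00236) = 1.686047
P1 = 366 * 1.686047 = 617.09 MW

617.09


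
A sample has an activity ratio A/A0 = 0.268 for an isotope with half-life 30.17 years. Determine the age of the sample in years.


lambda = ln(2) / t_half = ln(2) / 30.17 = 0.02297472 /yr
t = -ln(A/A0) / lambda
t = -ln(0.268) / 0.02297472
t = 57.314 yr

57.314


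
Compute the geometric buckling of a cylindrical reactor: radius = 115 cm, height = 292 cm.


B^2 = (2.405/R)^2 + (pi/H)^2
B^2 = (2.405/115)^2 + (pi/292)^2
B^2 = 5.5311e-04 /cm^2

5.5311e-04


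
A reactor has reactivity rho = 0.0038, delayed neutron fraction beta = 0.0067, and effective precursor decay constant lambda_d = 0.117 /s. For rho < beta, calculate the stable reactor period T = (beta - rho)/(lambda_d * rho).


T = (beta - rho) / (lambda_d * rho)
T = (0.0067 - 0.0038) / (0.117 * 0.0038)
T = 6.5227 s

6.5227


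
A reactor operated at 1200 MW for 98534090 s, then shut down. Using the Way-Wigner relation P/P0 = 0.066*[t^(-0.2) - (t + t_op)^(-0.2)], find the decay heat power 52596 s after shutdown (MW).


P/P0 = 0.066 * [t^(-0.2) - (t + t_op)^(-0.2)]
P/P0 = 0.066 * [52596^(-0.2) - (52596 + 98534090)^(-0.2)]
P/P0 = 0.066 * [0.1137128 - 0.02519047] = 0.005842474
P = 1200 * 0.005842474 = 7.0110 MW

7.0110


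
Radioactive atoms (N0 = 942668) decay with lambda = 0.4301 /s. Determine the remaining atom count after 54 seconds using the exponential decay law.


N = N0 * exp(-lambda * t)
N = 942668 * exp(-0.4301 * 54)
N = 7.7214e-05

7.7214e-05


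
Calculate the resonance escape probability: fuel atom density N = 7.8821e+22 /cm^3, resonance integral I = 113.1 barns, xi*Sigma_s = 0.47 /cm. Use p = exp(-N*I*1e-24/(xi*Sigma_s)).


p = exp(-N * I * 1e-24 / (xi*Sigma_s))
p = exp(-7.8821e+22 * 113.1 * 1e-24 / 0.47)
p = 5.7887e-09

5.7887e-09


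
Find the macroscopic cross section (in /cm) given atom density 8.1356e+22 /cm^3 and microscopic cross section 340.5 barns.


Sigma = N * sigma_barns * 1e-24
Sigma = 8.1356e+22 * 340.5 * 1e-24
Sigma = 27.702 /cm

27.702


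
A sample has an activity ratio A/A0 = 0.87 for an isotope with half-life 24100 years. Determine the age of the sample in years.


lambda = ln(2) / t_half = ln(2) / 24100 = 2.876129e-05 /yr
t = -ln(A/A0) / lambda
t = -ln(0.87) / 2.876129e-05
t = 4842.0 yr

4842.0


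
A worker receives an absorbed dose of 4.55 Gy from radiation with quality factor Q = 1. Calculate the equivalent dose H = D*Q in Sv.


H = D * Q
H = 4.55 * 1
H = 4.5500 Sv

4.5500


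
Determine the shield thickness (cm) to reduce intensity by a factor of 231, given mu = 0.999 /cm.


x = ln(factor) / mu
x = ln(231) / 0.999
x = 5.4479 cm

5.4479


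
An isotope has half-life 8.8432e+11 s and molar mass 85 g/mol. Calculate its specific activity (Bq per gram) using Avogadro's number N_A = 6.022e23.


lambda = ln(2) / t_half = ln(2) / 8.8432e+11 = 7.838194e-13 /s
SA = lambda * N_A / M
SA = 7.838194e-13 * 6.022e23 / 85
SA = 5.5531e+09 Bq/g

5.5531e+09


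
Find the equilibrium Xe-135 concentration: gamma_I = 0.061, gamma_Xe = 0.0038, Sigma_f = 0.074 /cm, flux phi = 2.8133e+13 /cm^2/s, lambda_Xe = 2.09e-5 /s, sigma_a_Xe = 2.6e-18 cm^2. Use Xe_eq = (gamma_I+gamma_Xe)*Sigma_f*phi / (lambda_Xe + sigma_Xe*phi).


Xe_eq = (gamma_I + gamma_Xe) * Sigma_f * phi / (lambda_Xe + sigma_Xe * phi)
Numerator = (0.061 + 0.0038) * 0.074 * 2.8133e+13 = 1.349034e+11
Denominator = 2.09e-5 + 2.6e-18 * 2.8133e+13 = 9.404580e-05
Xe_eq = 1.349034e+11 / 9.404580e-05 = 1.4344e+15 /cm^3

1.4344e+15


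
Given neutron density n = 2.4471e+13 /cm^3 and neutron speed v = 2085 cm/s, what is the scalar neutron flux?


phi = n * v
phi = 2.4471e+13 * 2085
phi = 5.1022e+16 /cm^2/s

5.1022e+16


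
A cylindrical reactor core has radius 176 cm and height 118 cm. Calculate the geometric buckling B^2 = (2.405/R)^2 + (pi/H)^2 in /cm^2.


B^2 = (2.405/R)^2 + (pi/H)^2
B^2 = (2.405/176)^2 + (pi/118)^2
B^2 = 8.9555e-04 /cm^2

8.9555e-04


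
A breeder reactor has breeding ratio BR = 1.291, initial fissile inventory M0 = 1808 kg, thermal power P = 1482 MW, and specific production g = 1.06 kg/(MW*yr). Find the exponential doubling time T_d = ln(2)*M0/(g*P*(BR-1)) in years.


Breeding gain G = BR - 1 = 1.291 - 1 = 0.291
Fissile production rate = g * P * G = 1.06 * 1482 * 0.291 = 457.13772 kg/yr
T_d = ln(2) * M0 / (g * P * G)
T_d = ln(2) * 1808 / 457.13772 = 2.7414 yr

2.7414


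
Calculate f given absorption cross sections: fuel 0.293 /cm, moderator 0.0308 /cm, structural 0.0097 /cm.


f = Sigma_a_fuel / (Sigma_a_fuel + Sigma_a_mod + Sigma_a_other)
f = 0.293 / (0.293 + 0.0308 + 0.0097)
f = 0.87856

0.87856


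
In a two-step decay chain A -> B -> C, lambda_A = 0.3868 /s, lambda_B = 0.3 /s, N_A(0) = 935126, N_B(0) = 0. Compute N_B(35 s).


N_B(t) = lambda_A * N_A0 / (lambda_B - lambda_A) * [exp(-lambda_A*t) - exp(-lambda_B*t)]
exp(-0.3868*35) = 1.319840e-06; exp(-0.3*35) = 2.753645e-05
N_B = 0.3868 * 935126 / (0.3 - 0.3868) * (1.319840e-06 - 2.753645e-05)
N_B = 109.25

109.25


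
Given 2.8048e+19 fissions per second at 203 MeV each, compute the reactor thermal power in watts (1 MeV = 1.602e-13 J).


P = fission_rate * E_MeV * 1.602e-13
P = 2.8048e+19 * 203 * 1.602e-13
P = 9.1214e+08 W

9.1214e+08


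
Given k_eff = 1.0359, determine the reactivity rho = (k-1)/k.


rho = (k_eff - 1) / k_eff
rho = (1.0359 - 1) / 1.0359
rho = 0.034656

0.034656


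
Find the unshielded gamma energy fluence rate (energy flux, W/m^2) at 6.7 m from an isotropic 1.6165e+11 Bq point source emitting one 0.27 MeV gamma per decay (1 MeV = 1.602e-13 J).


psi = A * E * 1.602e-13 / (4*pi*r^2)
psi = 1.6165e+11 * 0.27 * 1.602e-13 / (4*pi*6.7^2)
psi = 1.2395e-05 W/m^2

1.2395e-05


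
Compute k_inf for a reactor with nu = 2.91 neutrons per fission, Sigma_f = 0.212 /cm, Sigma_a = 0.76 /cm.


k_inf = nu * Sigma_f / Sigma_a
k_inf = 2.91 * 0.212 / 0.76
k_inf = 0.81174

0.81174


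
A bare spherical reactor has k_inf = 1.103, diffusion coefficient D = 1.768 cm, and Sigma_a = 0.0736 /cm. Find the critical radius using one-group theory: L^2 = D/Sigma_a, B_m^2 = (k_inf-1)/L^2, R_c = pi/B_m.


L^2 = D / Sigma_a = 1.768 / 0.0736 = 24.02174 cm^2
B_m^2 = (k_inf - 1) / L^2 = (1.103 - 1) / 24.02174 = 0.004287783 /cm^2
For a bare sphere: B_g = pi/R, so R_c = pi / sqrt(B_m^2)
R_c = pi / sqrt(0.004287783) = 47.977 cm

47.977


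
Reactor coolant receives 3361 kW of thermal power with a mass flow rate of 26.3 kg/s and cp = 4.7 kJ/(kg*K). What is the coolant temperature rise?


dT = Q / (m_dot * cp)
dT = 3361 / (26.3 * 4.7)
dT = 27.190 C

27.190


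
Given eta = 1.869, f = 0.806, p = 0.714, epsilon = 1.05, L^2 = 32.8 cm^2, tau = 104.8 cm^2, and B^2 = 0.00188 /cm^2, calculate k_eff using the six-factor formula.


k_inf = eta*f*p*eps = 1.869*0.806*0.714*1.05 = 1.129359
P_TNL = 1/(1 + L^2*B^2) = 1/(1 + 32.8*0.00188) = 0.9419176
P_FNL = exp(-B^2*tau) = exp(-0.00188*104.8) = 0.8211709
k_eff = k_inf * P_TNL * P_FNL = 1.129359 * 0.9419176 * 0.8211709
k_eff = 0.87353

0.87353


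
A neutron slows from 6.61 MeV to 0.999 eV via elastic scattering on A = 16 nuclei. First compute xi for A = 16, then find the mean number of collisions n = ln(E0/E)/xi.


xi = 1 + (A-1)^2/(2A)*ln((A-1)/(A+1)) = 0.1199467 (for A = 16)
n = ln(E0/E) / xi
n = ln(6.61e6 / 0.999) / 0.1199467
n = ln(6.616617e+06) / 0.1199467 = 130.93

130.93


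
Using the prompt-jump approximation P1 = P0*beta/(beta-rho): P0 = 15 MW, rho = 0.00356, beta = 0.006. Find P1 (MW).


P1/P0 = beta / (beta - rho)
P1/P0 = 0.006 / (0.006 - 0.00356) = 2.459016
P1 = 15 * 2.459016 = 36.885 MW

36.885


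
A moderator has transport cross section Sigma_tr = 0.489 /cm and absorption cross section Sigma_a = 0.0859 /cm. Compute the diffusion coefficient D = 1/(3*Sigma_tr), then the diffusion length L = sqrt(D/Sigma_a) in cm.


D = 1 / (3 * Sigma_tr) = 1 / (3 * 0.489) = 0.6816633 cm
L = sqrt(D / Sigma_a)
L = sqrt(0.6816633 / 0.0859)
L = 2.8170 cm

2.8170


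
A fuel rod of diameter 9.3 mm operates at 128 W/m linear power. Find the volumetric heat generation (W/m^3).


r = D / 2 / 1000 = 9.3 / 2 / 1000 = 0.00465 m
q''' = q' / (pi * r^2)
q''' = 128 / (pi * 0.00465^2)
q''' = 1.8843e+06 W/m^3

1.8843e+06


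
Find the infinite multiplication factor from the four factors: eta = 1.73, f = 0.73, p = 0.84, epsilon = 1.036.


k_inf = eta * f * p * epsilon
k_inf = 1.73 * 0.73 * 0.84 * 1.036
k_inf = 1.0990

1.0990


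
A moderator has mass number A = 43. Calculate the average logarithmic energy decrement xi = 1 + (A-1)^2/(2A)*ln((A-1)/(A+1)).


xi = 1 + (A-1)^2/(2A) * ln((A-1)/(A+1))
xi = 1 + (43-1)^2/(2*43) * ln((43-1)/(43 +1))
xi = 0.045799

0.045799


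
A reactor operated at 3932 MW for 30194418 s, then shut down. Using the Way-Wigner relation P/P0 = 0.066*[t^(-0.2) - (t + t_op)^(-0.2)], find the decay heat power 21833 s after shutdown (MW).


P/P0 = 0.066 * [t^(-0.2) - (t + t_op)^(-0.2)]
P/P0 = 0.066 * [21833^(-0.2) - (21833 + 30194418)^(-0.2)]
P/P0 = 0.066 * [0.1355743 - 0.03191184] = 0.006841722
P = 3932 * 0.006841722 = 26.902 MW

26.902


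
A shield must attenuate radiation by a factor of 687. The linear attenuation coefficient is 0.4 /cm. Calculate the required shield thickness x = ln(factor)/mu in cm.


x = ln(factor) / mu
x = ln(687) / 0.4
x = 16.331 cm

16.331


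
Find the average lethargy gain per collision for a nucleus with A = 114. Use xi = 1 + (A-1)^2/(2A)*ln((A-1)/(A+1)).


xi = 1 + (A-1)^2/(2A) * ln((A-1)/(A+1))
xi = 1 + (114-1)^2/(2*114) * ln((114-1)/(114 +1))
xi = 0.017442

0.017442


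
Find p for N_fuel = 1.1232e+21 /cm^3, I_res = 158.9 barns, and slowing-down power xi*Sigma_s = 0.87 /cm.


p = exp(-N * I * 1e-24 / (xi*Sigma_s))
p = exp(-1.1232e+21 * 158.9 * 1e-24 / 0.87)
p = 0.81453

0.81453


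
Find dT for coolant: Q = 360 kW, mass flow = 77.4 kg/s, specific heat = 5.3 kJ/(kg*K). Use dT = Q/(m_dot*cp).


dT = Q / (m_dot * cp)
dT = 360 / (77.4 * 5.3)
dT = 0.87758 C

0.87758


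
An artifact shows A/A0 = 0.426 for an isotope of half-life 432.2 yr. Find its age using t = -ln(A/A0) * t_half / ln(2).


lambda = ln(2) / t_half = ln(2) / 432.2 = 0.001603765 /yr
t = -ln(A/A0) / lambda
t = -ln(0.426) / 0.001603765
t = 532.07 yr

532.07


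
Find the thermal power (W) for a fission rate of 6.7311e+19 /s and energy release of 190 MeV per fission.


P = fission_rate * E_MeV * 1.602e-13
P = 6.7311e+19 * 190 * 1.602e-13
P = 2.0488e+09 W

2.0488e+09


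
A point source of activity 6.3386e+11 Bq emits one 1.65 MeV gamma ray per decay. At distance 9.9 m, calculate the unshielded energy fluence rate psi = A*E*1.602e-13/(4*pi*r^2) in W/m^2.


psi = A * E * 1.602e-13 / (4*pi*r^2)
psi = 6.3386e+11 * 1.65 * 1.602e-13 / (4*pi*9.9^2)
psi = 1.3604e-04 W/m^2

1.3604e-04


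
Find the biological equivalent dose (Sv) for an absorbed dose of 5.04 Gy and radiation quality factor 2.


H = D * Q
H = 5.04 * 2
H = 10.080 Sv

10.080


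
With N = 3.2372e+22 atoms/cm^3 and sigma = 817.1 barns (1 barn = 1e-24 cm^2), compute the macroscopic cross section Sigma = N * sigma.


Sigma = N * sigma_barns * 1e-24
Sigma = 3.2372e+22 * 817.1 * 1e-24
Sigma = 26.451 /cm

26.451


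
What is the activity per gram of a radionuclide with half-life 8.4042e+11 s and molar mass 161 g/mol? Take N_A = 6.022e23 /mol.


lambda = ln(2) / t_half = ln(2) / 8.4042e+11 = 8.247628e-13 /s
SA = lambda * N_A / M
SA = 8.247628e-13 * 6.022e23 / 161
SA = 3.0849e+09 Bq/g

3.0849e+09


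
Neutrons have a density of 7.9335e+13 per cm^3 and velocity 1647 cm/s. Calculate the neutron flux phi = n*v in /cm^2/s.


phi = n * v
phi = 7.9335e+13 * 1647
phi = 1.3066e+17 /cm^2/s

1.3066e+17


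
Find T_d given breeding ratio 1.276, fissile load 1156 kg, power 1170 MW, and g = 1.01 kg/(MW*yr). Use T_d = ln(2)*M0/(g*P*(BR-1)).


Breeding gain G = BR - 1 = 1.276 - 1 = 0.276
Fissile production rate = g * P * G = 1.01 * 1170 * 0.276 = 326.1492 kg/yr
T_d = ln(2) * M0 / (g * P * G)
T_d = ln(2) * 1156 / 326.1492 = 2.4568 yr

2.4568


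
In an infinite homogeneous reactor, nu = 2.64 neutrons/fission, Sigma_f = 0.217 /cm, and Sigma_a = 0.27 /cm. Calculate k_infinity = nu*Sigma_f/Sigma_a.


k_inf = nu * Sigma_f / Sigma_a
k_inf = 2.64 * 0.217 / 0.27
k_inf = 2.1218

2.1218


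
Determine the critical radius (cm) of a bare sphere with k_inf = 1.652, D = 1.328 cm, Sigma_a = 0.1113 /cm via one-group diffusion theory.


L^2 = D / Sigma_a = 1.328 / 0.1113 = 11.93172 cm^2
B_m^2 = (k_inf - 1) / L^2 = (1.652 - 1) / 11.93172 = 0.05464426 /cm^2
For a bare sphere: B_g = pi/R, so R_c = pi / sqrt(B_m^2)
R_c = pi / sqrt(0.05464426) = 13.439 cm

13.439


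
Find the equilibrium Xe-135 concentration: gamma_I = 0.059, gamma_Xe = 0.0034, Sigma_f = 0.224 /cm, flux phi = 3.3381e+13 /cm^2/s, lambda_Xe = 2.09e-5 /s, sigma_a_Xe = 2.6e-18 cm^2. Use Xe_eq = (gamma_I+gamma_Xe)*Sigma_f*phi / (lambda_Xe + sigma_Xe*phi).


Xe_eq = (gamma_I + gamma_Xe) * Sigma_f * phi / (lambda_Xe + sigma_Xe * phi)
Numerator = (0.059 + 0.0034) * 0.224 * 3.3381e+13 = 4.665863e+11
Denominator = 2.09e-5 + 2.6e-18 * 3.3381e+13 = 1.076906e-04
Xe_eq = 4.665863e+11 / 1.076906e-04 = 4.3327e+15 /cm^3

4.3327e+15


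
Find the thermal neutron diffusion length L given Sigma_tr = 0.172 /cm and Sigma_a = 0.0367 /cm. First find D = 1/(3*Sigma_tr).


D = 1 / (3 * Sigma_tr) = 1 / (3 * 0.172) = 1.937984 cm
L = sqrt(D / Sigma_a)
L = sqrt(1.937984 / 0.0367)
L = 7.2668 cm

7.2668


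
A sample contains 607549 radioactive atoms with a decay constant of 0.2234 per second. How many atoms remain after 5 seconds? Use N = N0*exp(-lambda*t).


N = N0 * exp(-lambda * t)
N = 607549 * exp(-0.2234 * 5)
N = 198827

198827


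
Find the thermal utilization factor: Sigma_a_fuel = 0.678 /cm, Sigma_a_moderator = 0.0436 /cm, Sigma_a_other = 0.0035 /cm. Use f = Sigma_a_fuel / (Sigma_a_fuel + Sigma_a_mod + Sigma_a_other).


f = Sigma_a_fuel / (Sigma_a_fuel + Sigma_a_mod + Sigma_a_other)
f = 0.678 / (0.678 + 0.0436 + 0.0035)
f = 0.93504

0.93504


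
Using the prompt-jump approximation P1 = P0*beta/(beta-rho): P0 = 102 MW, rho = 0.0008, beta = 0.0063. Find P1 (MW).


P1/P0 = beta / (beta - rho)
P1/P0 = 0.0063 / (0.0063 - 0.0008) = 1.145455
P1 = 102 * 1.145455 = 116.84 MW

116.84


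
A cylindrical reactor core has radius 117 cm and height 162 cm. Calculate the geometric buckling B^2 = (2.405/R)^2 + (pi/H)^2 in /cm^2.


B^2 = (2.405/R)^2 + (pi/H)^2
B^2 = (2.405/117)^2 + (pi/162)^2
B^2 = 7.9860e-04 /cm^2

7.9860e-04


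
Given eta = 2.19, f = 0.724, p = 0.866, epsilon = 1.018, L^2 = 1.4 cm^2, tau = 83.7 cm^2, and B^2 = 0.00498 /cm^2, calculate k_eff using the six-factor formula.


k_inf = eta*f*p*eps = 2.19*0.724*0.866*1.018 = 1.397811
P_TNL = 1/(1 + L^2*B^2) = 1/(1 + 1.4*0.00498) = 0.9930763
P_FNL = exp(-B^2*tau) = exp(-0.00498*83.7) = 0.6591356
k_eff = k_inf * P_TNL * P_FNL = 1.397811 * 0.9930763 * 0.6591356
k_eff = 0.91497

0.91497


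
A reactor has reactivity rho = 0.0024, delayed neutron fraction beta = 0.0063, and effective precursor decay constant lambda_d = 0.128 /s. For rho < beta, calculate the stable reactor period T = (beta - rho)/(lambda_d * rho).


T = (beta - rho) / (lambda_d * rho)
T = (0.0063 - 0.0024) / (0.128 * 0.0024)
T = 12.695 s

12.695
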